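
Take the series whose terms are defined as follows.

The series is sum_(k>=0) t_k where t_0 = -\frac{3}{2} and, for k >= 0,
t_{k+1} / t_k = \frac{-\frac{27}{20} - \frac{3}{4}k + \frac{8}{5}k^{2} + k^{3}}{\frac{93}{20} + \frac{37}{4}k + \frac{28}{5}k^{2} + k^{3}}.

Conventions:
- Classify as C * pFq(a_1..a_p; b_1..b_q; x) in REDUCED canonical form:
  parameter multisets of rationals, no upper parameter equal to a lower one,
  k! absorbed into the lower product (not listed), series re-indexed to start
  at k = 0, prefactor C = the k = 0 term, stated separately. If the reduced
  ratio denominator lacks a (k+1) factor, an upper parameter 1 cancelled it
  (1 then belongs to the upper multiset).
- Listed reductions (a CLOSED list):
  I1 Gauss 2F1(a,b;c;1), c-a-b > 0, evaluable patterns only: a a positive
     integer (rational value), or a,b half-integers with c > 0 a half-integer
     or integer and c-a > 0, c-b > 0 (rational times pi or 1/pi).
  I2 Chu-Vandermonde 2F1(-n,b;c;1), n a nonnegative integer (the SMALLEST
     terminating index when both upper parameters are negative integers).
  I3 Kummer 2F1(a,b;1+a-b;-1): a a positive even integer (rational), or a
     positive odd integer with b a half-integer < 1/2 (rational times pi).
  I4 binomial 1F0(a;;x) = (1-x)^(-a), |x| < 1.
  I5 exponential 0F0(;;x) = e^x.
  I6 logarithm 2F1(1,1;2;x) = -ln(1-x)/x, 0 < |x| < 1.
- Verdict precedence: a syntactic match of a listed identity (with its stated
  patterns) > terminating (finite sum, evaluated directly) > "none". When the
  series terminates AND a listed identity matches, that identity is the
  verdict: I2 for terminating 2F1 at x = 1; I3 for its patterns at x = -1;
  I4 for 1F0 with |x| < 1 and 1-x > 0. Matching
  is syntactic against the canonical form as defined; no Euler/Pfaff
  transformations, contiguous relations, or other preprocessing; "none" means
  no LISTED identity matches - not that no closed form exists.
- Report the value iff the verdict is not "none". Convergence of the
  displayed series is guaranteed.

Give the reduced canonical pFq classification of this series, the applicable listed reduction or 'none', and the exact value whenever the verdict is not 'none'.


x = 1 here; the reduced form reads 2F1, upper {-\frac{9}{10}, 1}, lower {\frac{31}{10}}, C = -\frac{3}{2}. Verdict: the Gauss summation I1 matches (x = 1: the Gamma ratio telescopes since c-a-b = 3 > 0 and a = 1 in Z>0). Hence: -\frac{21}{20}.

The tell: x = 1 and cancel k + 3/2 from the displayed ratio first; then C = -3/2.
Consecutive-term ratio: r(k) = 1 * (k-\frac{9}{10}) (k+1) / [(k+\frac{31}{10}) (k+1)] - rational in k, leading ratio 1; with t_0 = -\frac{3}{2}, classification follows.


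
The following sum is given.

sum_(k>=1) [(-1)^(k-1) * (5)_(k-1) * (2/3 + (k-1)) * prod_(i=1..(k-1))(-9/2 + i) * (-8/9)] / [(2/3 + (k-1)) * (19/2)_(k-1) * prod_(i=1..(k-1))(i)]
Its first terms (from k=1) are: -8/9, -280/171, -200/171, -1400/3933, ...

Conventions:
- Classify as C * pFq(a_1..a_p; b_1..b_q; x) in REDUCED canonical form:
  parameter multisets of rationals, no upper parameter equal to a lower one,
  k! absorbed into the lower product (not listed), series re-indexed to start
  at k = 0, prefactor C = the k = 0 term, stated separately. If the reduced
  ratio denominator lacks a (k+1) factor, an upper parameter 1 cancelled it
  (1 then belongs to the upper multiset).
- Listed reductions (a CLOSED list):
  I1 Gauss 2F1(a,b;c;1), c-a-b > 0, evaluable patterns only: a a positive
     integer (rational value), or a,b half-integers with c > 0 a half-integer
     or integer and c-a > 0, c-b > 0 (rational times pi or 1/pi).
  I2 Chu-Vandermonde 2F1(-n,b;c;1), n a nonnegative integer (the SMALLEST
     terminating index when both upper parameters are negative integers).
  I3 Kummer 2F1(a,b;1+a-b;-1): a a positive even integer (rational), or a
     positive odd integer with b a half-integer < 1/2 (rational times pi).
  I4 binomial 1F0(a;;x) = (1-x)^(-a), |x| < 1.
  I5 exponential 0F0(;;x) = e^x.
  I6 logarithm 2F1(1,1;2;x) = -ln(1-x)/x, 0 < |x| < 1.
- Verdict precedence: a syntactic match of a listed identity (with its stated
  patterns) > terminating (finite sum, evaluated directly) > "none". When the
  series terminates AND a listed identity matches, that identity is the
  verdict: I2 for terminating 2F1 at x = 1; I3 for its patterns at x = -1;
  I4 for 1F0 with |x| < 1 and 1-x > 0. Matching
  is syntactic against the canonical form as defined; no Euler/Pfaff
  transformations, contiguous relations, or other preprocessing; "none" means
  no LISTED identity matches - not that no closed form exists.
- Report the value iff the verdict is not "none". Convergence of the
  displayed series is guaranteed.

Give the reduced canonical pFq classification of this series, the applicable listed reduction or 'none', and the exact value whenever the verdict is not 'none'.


Prefactor -8/9, argument -1: 2F1 with upper {-7/2, 5} over lower {19/2}. Verdict: Kummer's theorem (I3) fires (x = -1; c = 19/2 equals 1+a-b for upper {-7/2, 5}: listed pattern). Hence: (-85085/65536) * pi.

Key step: t_0 being -8/9, striking the common factor k + 2/3 reduces the term (C = -8/9).
Adjacent-term ratio: r(k) = (-1) * (k-7/2) (k+5) / [(k+19/2) (k+1)] ; factor over Q: parameters, x = (-1), and C = -8/9.


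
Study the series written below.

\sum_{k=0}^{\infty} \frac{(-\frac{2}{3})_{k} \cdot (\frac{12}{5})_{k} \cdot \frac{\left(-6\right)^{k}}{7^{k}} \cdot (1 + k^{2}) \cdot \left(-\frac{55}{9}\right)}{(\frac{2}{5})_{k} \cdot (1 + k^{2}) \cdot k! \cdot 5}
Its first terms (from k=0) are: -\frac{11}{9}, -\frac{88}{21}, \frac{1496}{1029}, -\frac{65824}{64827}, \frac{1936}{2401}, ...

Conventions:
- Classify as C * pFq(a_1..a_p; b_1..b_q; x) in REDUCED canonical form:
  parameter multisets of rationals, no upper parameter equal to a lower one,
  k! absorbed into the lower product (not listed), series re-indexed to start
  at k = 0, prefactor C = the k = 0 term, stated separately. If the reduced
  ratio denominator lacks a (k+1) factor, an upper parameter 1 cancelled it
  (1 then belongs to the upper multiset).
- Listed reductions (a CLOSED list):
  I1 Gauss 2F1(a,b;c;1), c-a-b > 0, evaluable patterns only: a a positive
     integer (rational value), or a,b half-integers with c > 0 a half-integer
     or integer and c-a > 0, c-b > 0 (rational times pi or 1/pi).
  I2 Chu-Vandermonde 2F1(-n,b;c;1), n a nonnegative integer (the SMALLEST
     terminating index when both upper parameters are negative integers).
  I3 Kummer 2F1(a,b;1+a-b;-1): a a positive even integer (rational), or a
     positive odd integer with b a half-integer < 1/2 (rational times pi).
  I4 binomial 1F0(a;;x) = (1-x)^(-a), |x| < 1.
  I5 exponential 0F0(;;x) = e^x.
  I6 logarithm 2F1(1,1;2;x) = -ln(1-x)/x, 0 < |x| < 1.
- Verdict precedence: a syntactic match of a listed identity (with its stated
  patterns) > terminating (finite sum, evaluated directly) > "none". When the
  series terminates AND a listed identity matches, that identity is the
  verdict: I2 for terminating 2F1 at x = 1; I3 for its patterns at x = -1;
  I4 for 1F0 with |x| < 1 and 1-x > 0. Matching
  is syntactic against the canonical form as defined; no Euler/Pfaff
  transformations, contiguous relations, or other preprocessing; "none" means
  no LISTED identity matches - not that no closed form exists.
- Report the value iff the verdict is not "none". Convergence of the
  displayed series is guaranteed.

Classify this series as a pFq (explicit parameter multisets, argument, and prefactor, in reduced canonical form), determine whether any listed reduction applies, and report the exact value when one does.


Canonical form: C = -\frac{11}{9} times 2F1 with upper {-\frac{2}{3}, \frac{12}{5}}, lower {\frac{2}{5}}, x = -\frac{6}{7}. Verdict: no listed reduction: x = -\frac{6}{7} and upper {-\frac{2}{3}, \frac{12}{5}} fail every I1-I6 pattern.

Key observation: from the first term -\frac{11}{9}: striking the common factor k^2 + 1 reduces the term (prefactor -11/9).
Ratio: r(k) = -\frac{6}{7} * (k-\frac{2}{3}) (k+\frac{12}{5}) / [(k+\frac{2}{5}) (k+1)] - rational in k. x = -\frac{6}{7}; t_0 = -\frac{11}{9}; negate the roots.


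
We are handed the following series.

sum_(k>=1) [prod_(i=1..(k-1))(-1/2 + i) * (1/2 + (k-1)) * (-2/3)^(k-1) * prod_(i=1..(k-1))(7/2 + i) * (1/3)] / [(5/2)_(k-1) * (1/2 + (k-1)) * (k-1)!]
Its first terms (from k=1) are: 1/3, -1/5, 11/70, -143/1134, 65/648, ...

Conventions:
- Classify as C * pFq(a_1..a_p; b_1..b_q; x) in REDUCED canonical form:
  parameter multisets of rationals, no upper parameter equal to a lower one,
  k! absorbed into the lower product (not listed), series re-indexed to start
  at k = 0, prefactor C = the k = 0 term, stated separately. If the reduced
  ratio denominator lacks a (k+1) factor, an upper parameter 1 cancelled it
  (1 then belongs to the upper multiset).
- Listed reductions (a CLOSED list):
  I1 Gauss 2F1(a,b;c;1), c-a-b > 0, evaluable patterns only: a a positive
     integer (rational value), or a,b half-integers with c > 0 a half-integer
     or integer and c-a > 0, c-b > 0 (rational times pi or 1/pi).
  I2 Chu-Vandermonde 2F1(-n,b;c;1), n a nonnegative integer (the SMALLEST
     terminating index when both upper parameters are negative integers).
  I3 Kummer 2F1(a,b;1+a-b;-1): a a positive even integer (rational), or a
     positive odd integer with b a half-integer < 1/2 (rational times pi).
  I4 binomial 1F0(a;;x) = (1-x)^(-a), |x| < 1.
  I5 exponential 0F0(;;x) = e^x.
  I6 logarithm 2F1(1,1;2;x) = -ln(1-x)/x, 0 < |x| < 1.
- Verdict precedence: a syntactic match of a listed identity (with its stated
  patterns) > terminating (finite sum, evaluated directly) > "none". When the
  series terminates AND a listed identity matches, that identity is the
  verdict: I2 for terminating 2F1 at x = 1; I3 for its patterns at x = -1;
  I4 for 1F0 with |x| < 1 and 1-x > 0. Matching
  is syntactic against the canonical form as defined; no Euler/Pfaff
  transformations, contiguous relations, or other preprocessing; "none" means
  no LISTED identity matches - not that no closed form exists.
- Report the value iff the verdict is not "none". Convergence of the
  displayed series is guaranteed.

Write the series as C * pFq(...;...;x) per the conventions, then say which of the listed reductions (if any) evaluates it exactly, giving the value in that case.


This is 1/3 * 2F1(1/2, 9/2; 5/2; -2/3) in reduced canonical form. Verdict: none - at argument -2/3 the multisets {1/2, 9/2} ; {5/2} match no listed identity.

First insight: from the first term 1/3: the running product (C = 1/3) telescopes to a rising factorial.
Step ratio: r(k) = (-2/3) * (k+1/2) (k+9/2) / [(k+5/2) (k+1)] - poly over poly, x = (-2/3) from leading terms; C = 1/3 at k = 0.


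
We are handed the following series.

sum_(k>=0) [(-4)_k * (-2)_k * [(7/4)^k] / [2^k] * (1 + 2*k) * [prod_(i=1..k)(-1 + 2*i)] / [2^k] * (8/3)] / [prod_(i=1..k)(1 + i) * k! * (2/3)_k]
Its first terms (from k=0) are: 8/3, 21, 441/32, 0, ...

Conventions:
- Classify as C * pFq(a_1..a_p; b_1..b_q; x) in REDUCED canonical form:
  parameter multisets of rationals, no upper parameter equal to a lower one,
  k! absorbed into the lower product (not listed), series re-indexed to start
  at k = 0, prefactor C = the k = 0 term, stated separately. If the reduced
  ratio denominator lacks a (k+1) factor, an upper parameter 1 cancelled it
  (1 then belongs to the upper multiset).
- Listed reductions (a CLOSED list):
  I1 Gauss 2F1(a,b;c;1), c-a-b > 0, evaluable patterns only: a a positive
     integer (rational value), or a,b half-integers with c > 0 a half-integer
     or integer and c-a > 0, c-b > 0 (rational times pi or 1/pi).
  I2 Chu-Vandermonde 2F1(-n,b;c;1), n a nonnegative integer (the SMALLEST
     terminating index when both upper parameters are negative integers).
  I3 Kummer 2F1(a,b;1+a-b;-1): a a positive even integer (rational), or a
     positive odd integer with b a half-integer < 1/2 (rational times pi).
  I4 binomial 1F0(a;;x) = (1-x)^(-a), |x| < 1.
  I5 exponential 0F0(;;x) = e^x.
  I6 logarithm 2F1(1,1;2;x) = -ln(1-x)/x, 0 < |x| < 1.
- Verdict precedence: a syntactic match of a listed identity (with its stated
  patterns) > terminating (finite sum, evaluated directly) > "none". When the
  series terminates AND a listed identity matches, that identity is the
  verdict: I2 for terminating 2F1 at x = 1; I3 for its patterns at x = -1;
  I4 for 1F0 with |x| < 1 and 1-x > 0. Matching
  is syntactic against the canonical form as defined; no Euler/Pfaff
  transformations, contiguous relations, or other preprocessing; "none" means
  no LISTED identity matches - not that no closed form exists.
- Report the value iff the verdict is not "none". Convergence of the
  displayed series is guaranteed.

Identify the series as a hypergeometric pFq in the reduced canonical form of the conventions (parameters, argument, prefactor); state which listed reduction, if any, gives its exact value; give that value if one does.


Reduced: x = 7/8, 3F2, upper = {-4, -2, 3/2}, lower = {2/3, 2}, C = 8/3. Verdict: terminating (-2 upstairs). 3 nonzero terms in all; added directly. Its exact value is 3595/96.

The tell: x = (7/8) and the two k-th powers (C = 8/3, x = 7/8) combine into one argument.
Ratio: r(k) = (7/8) * (k-4) (k-2) (k+3/2) / [(k+2/3) (k+2) (k+1)] - rational in k, leading ratio (7/8); with t_0 = 8/3, classification follows.


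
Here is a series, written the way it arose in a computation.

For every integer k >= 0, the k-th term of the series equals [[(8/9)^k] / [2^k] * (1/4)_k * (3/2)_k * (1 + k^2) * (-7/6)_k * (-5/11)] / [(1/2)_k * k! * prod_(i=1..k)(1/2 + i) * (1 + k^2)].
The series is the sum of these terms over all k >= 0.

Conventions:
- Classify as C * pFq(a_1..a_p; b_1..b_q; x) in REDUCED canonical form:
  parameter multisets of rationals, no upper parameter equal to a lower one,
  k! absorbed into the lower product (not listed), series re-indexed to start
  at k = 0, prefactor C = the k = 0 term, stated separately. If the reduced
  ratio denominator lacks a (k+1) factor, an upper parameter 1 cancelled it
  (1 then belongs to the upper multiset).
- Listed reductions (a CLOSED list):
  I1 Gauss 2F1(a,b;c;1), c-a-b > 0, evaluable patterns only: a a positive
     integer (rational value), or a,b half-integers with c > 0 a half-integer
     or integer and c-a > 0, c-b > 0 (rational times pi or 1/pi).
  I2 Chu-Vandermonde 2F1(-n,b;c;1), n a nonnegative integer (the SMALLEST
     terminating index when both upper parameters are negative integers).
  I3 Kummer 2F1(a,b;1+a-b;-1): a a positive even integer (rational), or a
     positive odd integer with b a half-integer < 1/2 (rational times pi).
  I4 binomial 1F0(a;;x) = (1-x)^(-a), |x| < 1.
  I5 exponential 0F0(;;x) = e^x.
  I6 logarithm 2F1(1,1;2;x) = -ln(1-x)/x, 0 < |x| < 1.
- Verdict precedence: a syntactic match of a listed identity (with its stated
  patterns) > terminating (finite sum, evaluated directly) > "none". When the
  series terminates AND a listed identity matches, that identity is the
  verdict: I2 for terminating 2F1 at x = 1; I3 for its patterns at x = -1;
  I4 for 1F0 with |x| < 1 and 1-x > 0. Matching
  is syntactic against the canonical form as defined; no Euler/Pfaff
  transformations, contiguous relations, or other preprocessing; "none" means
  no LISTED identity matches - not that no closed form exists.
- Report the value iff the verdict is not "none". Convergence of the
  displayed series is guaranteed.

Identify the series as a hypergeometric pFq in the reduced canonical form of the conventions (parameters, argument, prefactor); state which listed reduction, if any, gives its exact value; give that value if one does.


Structural cue: from the first term -5/11: striking the common factor k^2 + 1 reduces the term (C = -5/11, x = 4/9).
Ratio: r(k) = (4/9) * (k-7/6) (k+1/4) / [(k+1/2) (k+1)] - poly over poly, x = (4/9) from leading terms; C = -5/11 at k = 0.

Prefactor -5/11, argument 4/9: 2F1 with upper {-7/6, 1/4} over lower {1/2}. Verdict: none. Every listed pattern misses the 2F1 form at 4/9, upper {-7/6, 1/4}.


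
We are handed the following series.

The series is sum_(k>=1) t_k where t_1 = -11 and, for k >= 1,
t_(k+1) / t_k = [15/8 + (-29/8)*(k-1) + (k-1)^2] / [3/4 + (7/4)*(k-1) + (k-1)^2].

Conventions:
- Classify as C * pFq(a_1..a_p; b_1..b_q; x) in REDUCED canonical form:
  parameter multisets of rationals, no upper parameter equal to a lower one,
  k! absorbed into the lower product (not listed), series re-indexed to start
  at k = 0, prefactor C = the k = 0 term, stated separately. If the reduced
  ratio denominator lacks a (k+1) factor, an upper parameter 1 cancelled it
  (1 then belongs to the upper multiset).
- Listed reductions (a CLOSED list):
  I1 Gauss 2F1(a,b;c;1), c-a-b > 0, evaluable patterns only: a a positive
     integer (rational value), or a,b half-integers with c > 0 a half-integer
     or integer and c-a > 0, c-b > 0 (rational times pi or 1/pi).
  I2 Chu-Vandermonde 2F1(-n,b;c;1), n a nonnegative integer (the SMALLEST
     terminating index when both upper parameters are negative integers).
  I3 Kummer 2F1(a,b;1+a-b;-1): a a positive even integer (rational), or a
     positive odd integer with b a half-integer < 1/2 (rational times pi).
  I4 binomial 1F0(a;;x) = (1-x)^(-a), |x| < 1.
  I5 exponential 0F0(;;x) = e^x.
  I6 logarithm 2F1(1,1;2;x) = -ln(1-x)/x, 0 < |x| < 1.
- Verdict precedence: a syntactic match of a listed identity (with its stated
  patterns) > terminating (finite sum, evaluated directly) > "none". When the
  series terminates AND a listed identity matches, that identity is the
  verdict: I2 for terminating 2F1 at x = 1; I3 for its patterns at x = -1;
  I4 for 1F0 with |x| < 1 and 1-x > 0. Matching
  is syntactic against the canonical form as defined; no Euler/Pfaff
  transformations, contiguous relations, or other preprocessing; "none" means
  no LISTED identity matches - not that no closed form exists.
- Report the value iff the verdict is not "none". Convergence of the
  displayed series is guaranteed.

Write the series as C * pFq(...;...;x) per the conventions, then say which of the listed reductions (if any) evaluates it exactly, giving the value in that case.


At argument 1: a 2F1 with upper {-3, -5/8}, lower {3/4}, scaled by C = -11. Verdict (x = 1): Chu-Vandermonde (I2) applies (terminating 2F1 at x = 1 with n = 3, b = -5/8, c = 3/4). Value: -1881/56.

Key step: t_0 = -11 here, and roots of the ratio polynomials (C = -11, x = 1) are the negated parameters.
Consecutive-term ratio: r(k) = 1 * (k-3) (k-5/8) / [(k+3/4) (k+1)] - rational in k. x = 1; t_0 = -11; negate the roots.


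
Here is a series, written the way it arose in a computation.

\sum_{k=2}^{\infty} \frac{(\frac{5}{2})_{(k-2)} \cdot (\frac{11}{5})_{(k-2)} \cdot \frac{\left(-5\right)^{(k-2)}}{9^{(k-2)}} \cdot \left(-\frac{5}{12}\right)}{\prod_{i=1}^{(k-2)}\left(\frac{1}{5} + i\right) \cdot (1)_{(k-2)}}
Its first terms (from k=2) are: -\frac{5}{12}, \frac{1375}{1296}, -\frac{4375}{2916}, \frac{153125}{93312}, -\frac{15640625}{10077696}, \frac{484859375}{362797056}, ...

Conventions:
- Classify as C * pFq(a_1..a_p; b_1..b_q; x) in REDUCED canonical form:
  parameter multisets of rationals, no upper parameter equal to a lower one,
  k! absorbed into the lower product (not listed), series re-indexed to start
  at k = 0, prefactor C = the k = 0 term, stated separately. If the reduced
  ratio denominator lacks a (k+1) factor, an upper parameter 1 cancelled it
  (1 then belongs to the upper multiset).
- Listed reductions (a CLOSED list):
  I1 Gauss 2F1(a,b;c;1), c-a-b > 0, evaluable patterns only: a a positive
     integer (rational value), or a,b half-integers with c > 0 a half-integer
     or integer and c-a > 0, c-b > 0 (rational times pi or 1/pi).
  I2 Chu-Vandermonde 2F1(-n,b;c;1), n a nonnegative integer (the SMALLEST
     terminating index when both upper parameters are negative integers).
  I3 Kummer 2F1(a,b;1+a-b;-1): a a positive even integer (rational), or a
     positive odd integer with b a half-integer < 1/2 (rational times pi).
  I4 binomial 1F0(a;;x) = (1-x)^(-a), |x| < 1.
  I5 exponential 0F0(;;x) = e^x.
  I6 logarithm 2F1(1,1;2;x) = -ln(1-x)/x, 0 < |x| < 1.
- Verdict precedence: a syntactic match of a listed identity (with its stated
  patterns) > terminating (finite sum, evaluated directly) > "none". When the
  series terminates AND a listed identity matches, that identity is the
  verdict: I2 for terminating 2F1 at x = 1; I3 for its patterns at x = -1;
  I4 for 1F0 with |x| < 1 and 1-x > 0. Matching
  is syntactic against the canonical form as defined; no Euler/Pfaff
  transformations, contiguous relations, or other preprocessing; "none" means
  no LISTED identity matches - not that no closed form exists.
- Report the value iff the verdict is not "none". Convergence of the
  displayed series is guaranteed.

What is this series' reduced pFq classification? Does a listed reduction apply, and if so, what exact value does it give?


Reduced: x = -\frac{5}{9}, 2F1, upper = {\frac{11}{5}, \frac{5}{2}}, lower = {\frac{6}{5}}, C = -\frac{5}{12}. Verdict: none - this 2F1 at x = -\frac{5}{9} matches no listed pattern, and upper {\frac{11}{5}, \frac{5}{2}} holds no stopper.

First insight: with t_0 = -\frac{5}{12}, (1)_k (C = -5/12, x = -5/9) is k! itself.
Term ratio: r(k) = -\frac{5}{9} * (k+\frac{11}{5}) (k+\frac{5}{2}) / [(k+\frac{6}{5}) (k+1)] - poly over poly, x = -\frac{5}{9} from leading terms; C = -\frac{5}{12} at k = 0.


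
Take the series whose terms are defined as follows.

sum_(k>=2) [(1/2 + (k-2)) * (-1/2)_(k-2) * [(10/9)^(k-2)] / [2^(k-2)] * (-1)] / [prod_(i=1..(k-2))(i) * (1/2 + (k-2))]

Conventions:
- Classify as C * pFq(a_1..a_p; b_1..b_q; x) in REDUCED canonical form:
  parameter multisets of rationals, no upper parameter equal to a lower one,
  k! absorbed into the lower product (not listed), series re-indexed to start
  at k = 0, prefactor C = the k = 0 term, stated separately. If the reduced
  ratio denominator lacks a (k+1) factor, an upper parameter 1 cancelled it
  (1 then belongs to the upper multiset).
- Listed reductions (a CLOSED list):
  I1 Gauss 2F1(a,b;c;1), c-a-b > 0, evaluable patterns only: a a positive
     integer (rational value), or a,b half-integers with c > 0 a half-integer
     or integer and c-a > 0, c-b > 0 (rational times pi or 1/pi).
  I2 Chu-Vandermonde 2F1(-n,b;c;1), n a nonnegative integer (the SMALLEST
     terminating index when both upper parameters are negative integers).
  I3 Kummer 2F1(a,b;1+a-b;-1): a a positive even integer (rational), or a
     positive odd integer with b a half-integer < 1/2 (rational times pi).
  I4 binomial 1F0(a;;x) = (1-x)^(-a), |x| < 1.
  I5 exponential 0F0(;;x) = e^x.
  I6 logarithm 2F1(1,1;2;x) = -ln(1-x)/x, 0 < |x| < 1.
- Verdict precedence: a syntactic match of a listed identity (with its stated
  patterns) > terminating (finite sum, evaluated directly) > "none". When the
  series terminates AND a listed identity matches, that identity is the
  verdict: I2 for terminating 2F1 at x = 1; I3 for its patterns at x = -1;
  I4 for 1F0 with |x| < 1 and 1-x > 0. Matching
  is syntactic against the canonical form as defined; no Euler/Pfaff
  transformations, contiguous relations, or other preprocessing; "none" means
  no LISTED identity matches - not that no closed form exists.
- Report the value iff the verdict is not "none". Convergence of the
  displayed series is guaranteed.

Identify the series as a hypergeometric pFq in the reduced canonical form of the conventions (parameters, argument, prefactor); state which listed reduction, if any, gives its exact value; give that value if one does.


Classification (C = -1): 1F0 with upper {-1/2}, lower {-}, argument x = 5/9. Verdict at x = 5/9: the I4 binomial reduction matches (the 1F0 binomial series: exponent 1/2, x = 5/9). Exact value: (-1) * (4/9)^(1/2).

First insight: t_0 being -1, the two k-th powers (C = -1) combine into one argument.
Consecutive-term ratio: r(k) = (5/9) * (k-1/2) / [(k+1)] - rational in k, leading ratio (5/9); with t_0 = -1, classification follows.


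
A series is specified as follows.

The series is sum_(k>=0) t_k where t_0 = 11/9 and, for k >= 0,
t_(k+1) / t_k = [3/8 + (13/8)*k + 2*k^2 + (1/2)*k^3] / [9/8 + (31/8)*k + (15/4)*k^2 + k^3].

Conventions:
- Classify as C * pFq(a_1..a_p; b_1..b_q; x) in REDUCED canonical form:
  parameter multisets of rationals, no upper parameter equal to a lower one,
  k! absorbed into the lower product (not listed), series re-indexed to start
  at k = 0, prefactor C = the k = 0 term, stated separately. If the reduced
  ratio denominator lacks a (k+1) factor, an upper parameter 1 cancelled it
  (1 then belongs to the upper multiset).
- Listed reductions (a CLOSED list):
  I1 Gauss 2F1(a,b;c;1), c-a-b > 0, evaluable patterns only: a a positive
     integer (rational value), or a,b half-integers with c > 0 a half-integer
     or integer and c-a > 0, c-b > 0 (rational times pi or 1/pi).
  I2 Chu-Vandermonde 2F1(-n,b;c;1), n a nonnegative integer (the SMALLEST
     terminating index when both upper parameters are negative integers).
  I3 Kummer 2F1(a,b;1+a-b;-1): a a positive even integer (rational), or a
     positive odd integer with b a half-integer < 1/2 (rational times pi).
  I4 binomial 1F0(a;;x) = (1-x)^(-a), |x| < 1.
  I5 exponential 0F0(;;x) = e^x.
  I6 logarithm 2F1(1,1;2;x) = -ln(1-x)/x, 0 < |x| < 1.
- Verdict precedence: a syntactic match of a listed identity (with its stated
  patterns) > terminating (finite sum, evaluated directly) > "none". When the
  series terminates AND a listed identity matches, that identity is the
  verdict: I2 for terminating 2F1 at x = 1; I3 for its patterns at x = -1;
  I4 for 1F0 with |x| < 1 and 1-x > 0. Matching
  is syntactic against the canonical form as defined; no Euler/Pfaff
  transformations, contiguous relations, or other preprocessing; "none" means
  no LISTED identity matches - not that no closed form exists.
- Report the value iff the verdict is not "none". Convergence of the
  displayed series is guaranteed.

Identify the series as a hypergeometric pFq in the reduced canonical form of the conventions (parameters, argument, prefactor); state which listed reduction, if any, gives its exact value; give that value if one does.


With C = 11/9: the canonical form is 2F1(1/2, 3; 9/4; 1/2). Verdict: none. No listed pattern accepts 2F1(1/2, 3; 9/4; 1/2).

The tell: t_0 being 11/9, the expanded ratio factors over Q; C = 11/9, x = 1/2, roots give parameters.
Step ratio: r(k) = (1/2) * (k+1/2) (k+3) / [(k+9/4) (k+1)] - rational; roots negated = parameters, x = (1/2), C = 11/9.


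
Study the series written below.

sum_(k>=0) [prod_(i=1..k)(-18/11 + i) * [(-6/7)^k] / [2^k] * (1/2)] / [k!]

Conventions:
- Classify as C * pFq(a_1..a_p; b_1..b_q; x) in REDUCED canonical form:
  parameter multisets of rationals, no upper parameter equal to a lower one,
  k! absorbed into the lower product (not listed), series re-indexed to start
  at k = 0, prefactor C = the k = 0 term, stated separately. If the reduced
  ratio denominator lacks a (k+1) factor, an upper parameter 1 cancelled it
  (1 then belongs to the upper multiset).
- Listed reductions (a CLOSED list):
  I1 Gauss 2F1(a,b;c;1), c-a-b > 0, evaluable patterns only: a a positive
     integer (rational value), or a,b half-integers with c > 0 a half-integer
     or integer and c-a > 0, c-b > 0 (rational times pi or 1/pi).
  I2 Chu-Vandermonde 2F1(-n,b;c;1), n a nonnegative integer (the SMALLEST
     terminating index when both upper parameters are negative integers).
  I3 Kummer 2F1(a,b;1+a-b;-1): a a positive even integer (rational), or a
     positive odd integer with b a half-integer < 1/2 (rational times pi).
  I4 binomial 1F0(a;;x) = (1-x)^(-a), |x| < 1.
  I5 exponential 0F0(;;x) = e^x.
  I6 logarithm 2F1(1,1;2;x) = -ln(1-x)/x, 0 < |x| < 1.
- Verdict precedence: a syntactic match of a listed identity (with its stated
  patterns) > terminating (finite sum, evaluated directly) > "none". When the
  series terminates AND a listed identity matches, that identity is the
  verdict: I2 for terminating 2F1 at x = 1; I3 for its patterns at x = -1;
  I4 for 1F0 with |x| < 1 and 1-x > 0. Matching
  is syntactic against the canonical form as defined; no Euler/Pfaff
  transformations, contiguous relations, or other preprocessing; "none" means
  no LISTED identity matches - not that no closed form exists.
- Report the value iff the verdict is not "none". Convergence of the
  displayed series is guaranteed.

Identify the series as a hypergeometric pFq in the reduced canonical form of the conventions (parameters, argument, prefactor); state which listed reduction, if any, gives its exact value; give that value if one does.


Classification (C = 1/2): 1F0 with upper {-7/11}, lower {-}, argument x = -3/7. Verdict: the binomial series (I4) fires (the 1F0 binomial series: exponent 7/11, x = -3/7). Sum: (1/2) * (10/7)^(7/11).

Key observation: from the first term 1/2: the running product (prefactor 1/2) telescopes to a rising factorial.
Consecutive-term ratio: r(k) = (-3/7) * (k-7/11) / [(k+1)] - poly over poly, x = (-3/7) from leading terms; C = 1/2 at k = 0.


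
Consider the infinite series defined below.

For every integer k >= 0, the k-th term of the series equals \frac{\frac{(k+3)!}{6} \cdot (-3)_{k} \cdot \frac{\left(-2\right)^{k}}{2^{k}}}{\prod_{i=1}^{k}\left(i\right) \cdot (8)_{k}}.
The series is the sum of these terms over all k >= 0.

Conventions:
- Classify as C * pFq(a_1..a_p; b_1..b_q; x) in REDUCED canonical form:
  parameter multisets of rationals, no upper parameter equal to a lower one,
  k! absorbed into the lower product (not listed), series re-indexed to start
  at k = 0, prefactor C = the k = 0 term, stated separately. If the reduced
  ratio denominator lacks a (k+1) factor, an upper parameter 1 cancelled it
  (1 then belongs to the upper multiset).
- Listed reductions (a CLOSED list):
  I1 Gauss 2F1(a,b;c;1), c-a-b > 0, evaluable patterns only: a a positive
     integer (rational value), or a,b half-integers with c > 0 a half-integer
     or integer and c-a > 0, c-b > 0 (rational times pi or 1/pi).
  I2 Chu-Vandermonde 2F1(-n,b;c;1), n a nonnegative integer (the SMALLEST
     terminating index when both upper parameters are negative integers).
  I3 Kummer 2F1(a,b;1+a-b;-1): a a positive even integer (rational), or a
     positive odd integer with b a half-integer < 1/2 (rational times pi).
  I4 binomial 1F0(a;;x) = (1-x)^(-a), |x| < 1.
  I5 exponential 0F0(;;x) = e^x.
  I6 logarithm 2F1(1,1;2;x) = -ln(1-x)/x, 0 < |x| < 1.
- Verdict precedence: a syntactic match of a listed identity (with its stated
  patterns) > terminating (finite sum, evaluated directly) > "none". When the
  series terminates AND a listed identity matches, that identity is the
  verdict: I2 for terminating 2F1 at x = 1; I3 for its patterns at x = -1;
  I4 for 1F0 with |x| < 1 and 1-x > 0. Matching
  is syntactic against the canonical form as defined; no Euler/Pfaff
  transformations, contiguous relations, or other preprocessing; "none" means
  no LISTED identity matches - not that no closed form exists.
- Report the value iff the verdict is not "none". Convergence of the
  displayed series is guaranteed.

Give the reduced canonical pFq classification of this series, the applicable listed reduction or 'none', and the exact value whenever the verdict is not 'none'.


This is 1 * 2F1(-3, 4; 8; -1) in reduced canonical form. Verdict: Kummer's theorem (I3) fires (x = -1; c = 8 equals 1+a-b for upper {-3, 4}: listed pattern). Value: \frac{7}{2}.

Structural cue: x = -1 and the two k-th powers (C = 1, x = -1) combine into one argument.
Ratio: r(k) = -1 * (k-3) (k+4) / [(k+8) (k+1)] ; factor over Q: parameters, x = -1, and C = 1.


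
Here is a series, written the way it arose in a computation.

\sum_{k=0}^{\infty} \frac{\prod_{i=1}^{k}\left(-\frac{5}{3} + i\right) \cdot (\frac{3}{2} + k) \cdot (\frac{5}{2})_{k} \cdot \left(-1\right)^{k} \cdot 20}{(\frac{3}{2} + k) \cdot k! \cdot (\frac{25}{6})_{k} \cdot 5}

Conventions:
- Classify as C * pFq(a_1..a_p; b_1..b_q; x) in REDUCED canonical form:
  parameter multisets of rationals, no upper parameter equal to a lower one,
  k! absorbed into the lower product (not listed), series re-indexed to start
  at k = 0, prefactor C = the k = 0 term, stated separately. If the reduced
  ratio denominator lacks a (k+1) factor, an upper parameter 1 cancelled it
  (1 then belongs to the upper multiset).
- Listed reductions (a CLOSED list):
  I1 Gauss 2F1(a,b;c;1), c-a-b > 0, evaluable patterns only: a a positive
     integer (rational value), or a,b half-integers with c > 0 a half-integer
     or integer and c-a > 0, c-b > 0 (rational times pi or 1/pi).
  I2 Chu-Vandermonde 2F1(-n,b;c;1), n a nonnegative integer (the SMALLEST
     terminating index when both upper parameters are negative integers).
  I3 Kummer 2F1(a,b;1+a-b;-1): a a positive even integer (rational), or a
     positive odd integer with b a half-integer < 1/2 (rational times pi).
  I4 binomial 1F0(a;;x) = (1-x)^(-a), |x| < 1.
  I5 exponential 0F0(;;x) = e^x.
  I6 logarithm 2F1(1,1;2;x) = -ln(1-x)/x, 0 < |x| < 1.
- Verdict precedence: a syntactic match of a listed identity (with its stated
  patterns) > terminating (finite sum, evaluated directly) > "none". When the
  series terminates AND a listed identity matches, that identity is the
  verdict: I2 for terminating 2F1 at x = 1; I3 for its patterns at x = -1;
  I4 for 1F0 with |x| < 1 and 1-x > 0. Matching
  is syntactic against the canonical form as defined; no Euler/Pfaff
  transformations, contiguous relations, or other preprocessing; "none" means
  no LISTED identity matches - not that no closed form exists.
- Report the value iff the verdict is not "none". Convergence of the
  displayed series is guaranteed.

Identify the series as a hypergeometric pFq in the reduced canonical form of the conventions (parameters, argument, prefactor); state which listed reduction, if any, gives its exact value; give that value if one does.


Key observation: x = -1 and the running product (C = 4) telescopes to a rising factorial.
Step ratio: r(k) = -1 * (k-\frac{2}{3}) (k+\frac{5}{2}) / [(k+\frac{25}{6}) (k+1)] - rational in k. x = -1; t_0 = 4; negate the roots.

This is 4 * 2F1(-\frac{2}{3}, \frac{5}{2}; \frac{25}{6}; -1) in reduced canonical form. Verdict: none here - no I1-I6 shape fits x = -1 with lower {\frac{25}{6}}.


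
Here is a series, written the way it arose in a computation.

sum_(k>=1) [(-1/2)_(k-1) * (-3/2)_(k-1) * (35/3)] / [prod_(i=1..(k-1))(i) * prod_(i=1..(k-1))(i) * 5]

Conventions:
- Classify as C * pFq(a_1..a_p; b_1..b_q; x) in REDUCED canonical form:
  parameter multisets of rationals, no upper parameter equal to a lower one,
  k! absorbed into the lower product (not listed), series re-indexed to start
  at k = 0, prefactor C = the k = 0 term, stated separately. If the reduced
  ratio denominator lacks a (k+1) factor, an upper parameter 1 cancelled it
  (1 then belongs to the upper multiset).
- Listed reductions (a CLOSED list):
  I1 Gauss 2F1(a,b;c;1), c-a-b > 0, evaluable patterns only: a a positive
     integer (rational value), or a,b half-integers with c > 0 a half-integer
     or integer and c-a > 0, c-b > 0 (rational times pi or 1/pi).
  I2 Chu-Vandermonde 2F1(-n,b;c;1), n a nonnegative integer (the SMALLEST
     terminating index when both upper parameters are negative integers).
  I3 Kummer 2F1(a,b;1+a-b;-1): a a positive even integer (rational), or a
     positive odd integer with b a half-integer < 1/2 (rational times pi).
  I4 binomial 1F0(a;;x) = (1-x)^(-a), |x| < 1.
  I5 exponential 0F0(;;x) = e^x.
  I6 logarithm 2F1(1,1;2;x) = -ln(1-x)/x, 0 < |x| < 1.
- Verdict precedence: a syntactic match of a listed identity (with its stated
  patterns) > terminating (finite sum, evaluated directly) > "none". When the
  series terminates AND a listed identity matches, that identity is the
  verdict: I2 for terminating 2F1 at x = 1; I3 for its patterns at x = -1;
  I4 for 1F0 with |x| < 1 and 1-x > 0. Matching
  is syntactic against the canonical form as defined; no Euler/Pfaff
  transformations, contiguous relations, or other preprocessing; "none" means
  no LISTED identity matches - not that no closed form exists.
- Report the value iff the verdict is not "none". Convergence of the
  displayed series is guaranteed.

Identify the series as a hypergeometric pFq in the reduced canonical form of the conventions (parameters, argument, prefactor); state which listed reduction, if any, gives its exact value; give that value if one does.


The tell: x = 1 and the lower running product (C = 7/3, x = 1) is a rising factorial.
Ratio: r(k) = 1 * (k-3/2) (k-1/2) / [(k+1) (k+1)] - rational in k, leading ratio 1; with t_0 = 7/3, classification follows.

Reduced: x = 1, 2F1, upper = {-3/2, -1/2}, lower = {1}, C = 7/3. Verdict: Gauss (I1, half-integer pattern) applies (x = 1; upper {-3/2, -1/2} half-integers, c = 1 in the evaluable pattern). Value: (112/9) / pi.


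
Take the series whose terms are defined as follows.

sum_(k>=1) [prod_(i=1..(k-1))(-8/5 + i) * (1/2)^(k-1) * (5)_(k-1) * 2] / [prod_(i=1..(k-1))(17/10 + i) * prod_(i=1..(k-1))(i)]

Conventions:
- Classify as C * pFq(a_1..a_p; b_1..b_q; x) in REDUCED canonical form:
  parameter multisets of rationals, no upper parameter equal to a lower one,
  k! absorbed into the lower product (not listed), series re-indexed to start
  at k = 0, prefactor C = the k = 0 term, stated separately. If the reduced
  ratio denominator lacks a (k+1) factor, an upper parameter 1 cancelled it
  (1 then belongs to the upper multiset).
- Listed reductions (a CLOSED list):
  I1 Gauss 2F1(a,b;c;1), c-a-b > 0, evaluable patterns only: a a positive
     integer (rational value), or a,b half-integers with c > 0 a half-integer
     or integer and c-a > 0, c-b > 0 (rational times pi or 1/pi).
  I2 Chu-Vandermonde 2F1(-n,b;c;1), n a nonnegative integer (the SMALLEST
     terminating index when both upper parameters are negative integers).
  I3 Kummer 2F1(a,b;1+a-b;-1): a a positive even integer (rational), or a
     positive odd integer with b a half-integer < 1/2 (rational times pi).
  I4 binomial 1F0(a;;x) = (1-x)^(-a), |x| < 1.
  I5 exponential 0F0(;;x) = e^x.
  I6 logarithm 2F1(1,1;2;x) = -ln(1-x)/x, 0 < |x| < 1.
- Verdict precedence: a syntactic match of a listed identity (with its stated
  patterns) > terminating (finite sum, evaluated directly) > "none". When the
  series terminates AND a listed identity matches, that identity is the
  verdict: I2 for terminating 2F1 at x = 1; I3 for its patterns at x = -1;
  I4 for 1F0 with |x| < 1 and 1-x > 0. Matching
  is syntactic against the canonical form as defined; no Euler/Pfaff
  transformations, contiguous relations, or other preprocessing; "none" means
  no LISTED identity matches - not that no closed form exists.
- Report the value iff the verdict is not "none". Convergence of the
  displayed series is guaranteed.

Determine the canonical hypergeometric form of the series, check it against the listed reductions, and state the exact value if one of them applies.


Key step: with t_0 = 2, the product of the first k integers (C = 2, x = 1/2) is k!.
Consecutive-term ratio: r(k) = (1/2) * (k-3/5) (k+5) / [(k+27/10) (k+1)] - poly over poly, x = (1/2) from leading terms; C = 2 at k = 0.

Canonical form: C = 2 times 2F1 with upper {-3/5, 5}, lower {27/10}, x = 1/2. Verdict: no listed reduction: x = 1/2 and upper {-3/5, 5} fail every I1-I6 pattern.


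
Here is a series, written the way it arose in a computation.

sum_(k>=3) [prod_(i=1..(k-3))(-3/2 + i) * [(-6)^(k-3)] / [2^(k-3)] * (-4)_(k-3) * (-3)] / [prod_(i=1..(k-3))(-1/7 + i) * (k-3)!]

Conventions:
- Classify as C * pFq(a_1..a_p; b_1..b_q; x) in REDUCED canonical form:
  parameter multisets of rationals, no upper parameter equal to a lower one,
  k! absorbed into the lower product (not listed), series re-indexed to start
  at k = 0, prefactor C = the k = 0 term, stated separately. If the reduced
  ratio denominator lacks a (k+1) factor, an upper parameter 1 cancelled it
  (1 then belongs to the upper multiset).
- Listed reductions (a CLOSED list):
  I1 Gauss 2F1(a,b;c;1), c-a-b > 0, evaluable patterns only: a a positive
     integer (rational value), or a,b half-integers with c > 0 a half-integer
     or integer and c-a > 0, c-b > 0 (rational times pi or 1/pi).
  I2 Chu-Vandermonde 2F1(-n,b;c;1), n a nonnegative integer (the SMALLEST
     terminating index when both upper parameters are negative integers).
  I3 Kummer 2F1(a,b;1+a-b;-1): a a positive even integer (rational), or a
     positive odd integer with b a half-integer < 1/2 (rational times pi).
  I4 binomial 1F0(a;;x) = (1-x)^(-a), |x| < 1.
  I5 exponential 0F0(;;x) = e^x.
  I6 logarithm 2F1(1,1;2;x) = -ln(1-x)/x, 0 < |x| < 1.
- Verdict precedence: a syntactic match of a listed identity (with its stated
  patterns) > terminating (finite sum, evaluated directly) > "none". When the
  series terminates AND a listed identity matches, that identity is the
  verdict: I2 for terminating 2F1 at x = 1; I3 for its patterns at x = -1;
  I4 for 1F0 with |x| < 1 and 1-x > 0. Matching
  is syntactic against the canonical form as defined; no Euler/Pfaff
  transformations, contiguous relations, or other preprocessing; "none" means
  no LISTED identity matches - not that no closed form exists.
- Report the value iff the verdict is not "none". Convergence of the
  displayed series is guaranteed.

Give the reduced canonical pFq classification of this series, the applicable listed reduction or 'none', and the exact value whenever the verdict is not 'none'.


This is -3 * 2F1(-4, -1/2; 6/7; -3) in reduced canonical form. Verdict: terminating. (-4)_k vanishes past k = 4, leaving a 5-term sum, computed directly. Sum: 691749/8320.

Key observation: from the first term -3: the lower running product (C = -3, x = -3) is a rising factorial.
Step ratio: r(k) = (-3) * (k-4) (k-1/2) / [(k+6/7) (k+1)] - rational; roots negated = parameters, x = (-3), C = -3.
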